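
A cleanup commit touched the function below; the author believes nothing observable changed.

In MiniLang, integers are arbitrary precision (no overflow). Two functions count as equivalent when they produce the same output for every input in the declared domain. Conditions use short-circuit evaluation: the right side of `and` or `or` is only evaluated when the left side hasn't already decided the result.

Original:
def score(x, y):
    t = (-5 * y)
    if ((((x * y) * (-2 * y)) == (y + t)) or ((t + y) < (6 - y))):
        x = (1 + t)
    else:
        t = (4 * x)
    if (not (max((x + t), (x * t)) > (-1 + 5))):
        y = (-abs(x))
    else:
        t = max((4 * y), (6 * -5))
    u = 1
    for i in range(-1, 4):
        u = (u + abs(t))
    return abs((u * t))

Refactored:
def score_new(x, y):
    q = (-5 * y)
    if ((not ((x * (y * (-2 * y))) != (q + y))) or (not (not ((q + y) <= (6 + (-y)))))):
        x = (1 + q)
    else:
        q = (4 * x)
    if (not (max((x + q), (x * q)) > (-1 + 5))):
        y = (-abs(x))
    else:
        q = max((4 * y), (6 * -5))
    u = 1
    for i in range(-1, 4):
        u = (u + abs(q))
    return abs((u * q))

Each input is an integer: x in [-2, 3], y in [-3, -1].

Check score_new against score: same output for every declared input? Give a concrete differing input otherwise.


Not equivalent: x=0, y=-2 separates them (0 vs 328).
score: t=10, then ((((x * y) * (-2 * y)) == (y + t)) or ((t + y) < (6 - y))) is false, then t=0, then (not (max((x + t), (x * t)) > (-1 + 5))) is true, then y=0, then u=1, then (i=-1), then u=1, then (i=0), then u=1, then (i=1), then u=1, then (i=2), then u=1, then (i=3), then u=1, then returns 0
score_new: q=10, then ((not ((x * (y * (-2 * y))) != (q + y))) or (not (not ((q + y) <= (6 + (-y)))))) is true, then x=11, then (not (max((x + q), (x * q)) > (-1 + 5))) is false, then q=-8, then u=1, then (i=-1), then u=9, then (i=0), then u=17, then (i=1), then u=25, then (i=2), then u=33, then (i=3), then u=41, then returns 328
verdict: not equivalent; witness: x=0, y=-2


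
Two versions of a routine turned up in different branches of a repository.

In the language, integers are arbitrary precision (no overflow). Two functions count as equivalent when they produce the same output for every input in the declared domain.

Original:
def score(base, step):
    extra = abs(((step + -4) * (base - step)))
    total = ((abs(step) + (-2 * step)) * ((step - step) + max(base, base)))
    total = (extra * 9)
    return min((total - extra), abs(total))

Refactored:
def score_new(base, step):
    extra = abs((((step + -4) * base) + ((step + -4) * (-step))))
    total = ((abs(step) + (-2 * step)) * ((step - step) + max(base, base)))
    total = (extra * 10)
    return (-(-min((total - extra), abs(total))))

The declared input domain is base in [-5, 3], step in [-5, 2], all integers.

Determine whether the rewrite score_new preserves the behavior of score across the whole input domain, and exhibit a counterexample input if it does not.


Try base=-5, step=-4.
score: extra=8, then total=-60, then total=72, then returns 64
score_new: extra=8, then total=-60, then total=80, then returns 72
64 and 72 differ, so these are not the same function on this domain.
verdict: not equivalent; witness: base=-5, step=-4


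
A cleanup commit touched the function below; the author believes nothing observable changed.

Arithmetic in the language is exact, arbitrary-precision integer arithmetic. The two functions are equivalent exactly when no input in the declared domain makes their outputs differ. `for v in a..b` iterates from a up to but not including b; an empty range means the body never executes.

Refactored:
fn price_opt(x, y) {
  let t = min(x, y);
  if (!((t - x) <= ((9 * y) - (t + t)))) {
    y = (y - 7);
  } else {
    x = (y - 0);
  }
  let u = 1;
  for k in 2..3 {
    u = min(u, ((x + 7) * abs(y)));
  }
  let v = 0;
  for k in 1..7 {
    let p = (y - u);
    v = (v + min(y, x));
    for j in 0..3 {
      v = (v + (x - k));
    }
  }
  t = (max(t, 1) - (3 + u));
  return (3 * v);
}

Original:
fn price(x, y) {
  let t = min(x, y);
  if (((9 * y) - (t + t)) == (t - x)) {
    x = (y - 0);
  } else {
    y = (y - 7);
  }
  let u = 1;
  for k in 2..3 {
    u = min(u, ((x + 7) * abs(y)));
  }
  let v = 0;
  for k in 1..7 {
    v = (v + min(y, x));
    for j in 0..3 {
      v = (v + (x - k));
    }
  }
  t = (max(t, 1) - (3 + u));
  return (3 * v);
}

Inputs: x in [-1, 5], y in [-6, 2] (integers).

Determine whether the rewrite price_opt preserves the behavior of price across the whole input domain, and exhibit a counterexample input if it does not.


These are not equivalent — on x=-1, y=0 the outputs split (-369 vs -189).
price: t=-1, then (((9 * y) - (t + t)) == (t - x)) is false, then y=-7, then u=1, then (k=2), then u=1, then v=0, then (k=1), then v=-7, then (j=0), then v=-9, then (j=1), then v=-11, then (j=2), then v=-13, then (k=2), then v=-20, then (j=0), then v=-23, then (j=1), then v=-26, then (j=2), then v=-29, then (k=3), then v=-36, then (j=0), then v=-40, then (j=1), then v=-44, then (j=2), then v=-48, then (k=4), then v=-55, then (j=0), then v=-60, then (j=1), then v=-65, then (j=2), then v=-70, then (k=5), then v=-77, then (j=0), then v=-83, then (j=1), then v=-89, then (j=2), then v=-95, then (k=6), then v=-102, then (j=0), then v=-109, then (j=1), then v=-116, then (j=2), then v=-123, then t=-3, then returns -369
price_opt: t=-1, then (!((t - x) <= ((9 * y) - (t + t)))) is false, then x=0, then u=1, then (k=2), then u=0, then v=0, then (k=1), then p=0, then v=0, then (j=0), then v=-1, then (j=1), then v=-2, then (j=2), then v=-3, then (k=2), then p=0, then v=-3, then (j=0), then v=-5, then (j=1), then v=-7, then (j=2), then v=-9, then (k=3), then p=0, then v=-9, then (j=0), then v=-12, then (j=1), then v=-15, then (j=2), then v=-18, then (k=4), then p=0, then v=-18, then (j=0), then v=-22, then (j=1), then v=-26, then (j=2), then v=-30, then (k=5), then p=0, then v=-30, then (j=0), then v=-35, then (j=1), then v=-40, then (j=2), then v=-45, then (k=6), then p=0, then v=-45, then (j=0), then v=-51, then (j=1), then v=-57, then (j=2), then v=-63, then t=-2, then returns -189
verdict: not equivalent; witness: x=-1, y=0


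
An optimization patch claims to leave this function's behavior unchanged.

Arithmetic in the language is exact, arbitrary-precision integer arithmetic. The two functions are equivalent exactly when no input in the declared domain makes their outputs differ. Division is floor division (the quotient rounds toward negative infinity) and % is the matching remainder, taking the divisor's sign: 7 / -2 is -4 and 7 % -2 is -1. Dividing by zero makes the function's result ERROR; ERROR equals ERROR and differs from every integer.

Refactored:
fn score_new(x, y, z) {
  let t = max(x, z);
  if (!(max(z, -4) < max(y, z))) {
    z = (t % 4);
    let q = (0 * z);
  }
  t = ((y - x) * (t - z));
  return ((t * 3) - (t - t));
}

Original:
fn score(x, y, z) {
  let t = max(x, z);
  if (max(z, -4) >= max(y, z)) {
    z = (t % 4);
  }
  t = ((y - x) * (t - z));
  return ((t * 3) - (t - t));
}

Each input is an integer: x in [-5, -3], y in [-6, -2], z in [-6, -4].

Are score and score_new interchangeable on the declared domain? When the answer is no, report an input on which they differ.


Equivalent. Among the additions is an assignment to `q` whose value nothing reads, and its value is discarded.
Sweeping the whole domain (45 inputs) finds no disagreement.
Tracing x=-3, y=-3, z=-6: score: t=-3, then (max(z, -4) >= max(y, z)) is false, then t=0, then returns 0 | score_new: t=-3, then (!(max(z, -4) < max(y, z))) is false, then t=0, then returns 0 — matching result 0.
verdict: equivalent


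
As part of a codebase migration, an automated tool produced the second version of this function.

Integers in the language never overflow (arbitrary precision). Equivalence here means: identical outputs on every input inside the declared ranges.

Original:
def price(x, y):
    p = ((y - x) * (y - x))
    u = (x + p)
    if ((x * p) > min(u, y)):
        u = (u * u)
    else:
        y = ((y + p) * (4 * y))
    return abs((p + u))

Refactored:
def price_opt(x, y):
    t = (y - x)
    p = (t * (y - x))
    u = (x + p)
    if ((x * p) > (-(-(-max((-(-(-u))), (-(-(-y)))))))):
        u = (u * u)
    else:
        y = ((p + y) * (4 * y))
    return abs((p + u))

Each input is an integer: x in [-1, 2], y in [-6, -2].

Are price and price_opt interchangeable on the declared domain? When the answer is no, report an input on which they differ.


Equivalent — the differences include min/max/abs usage differs; local variable names differ; statement counts differ, yet no declared input distinguishes the two.
Spot check at x=-1, y=-5 — price: p=16, then u=15, then ((x * p) > min(u, y)) is false, then y=-220, then returns 31. price_opt: t=-4, then p=16, then u=15, then ((x * p) > (-(-(-max((-(-(-u))), (-(-(-y)))))))) is false, then y=-220, then returns 31. Both give 31.
Sweeping the whole domain (20 inputs) finds no disagreement.
verdict: equivalent


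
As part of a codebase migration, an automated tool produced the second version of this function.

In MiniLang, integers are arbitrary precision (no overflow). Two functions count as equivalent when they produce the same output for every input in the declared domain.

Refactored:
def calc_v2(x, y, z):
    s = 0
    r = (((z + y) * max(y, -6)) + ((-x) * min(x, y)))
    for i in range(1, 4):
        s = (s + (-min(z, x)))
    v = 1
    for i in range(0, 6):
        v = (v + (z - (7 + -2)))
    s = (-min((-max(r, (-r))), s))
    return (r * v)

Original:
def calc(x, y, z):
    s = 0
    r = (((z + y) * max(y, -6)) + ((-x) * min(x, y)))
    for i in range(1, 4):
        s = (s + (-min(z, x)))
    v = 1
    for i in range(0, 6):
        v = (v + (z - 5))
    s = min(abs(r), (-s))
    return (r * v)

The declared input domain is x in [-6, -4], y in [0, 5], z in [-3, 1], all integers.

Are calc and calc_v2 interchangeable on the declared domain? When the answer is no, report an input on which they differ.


Equivalent. There is a behavioral-looking edit here, yet the outcome never shifts on this domain.
Checked all 90 inputs in the declared domain: the outputs agree on every one.
Spot check at x=-5, y=0, z=1 — calc: s = 0; r = -25; [i=1]; s = 5; [i=2]; s = 10; [i=3]; s = 15; v = 1; [i=0]; v = -3; [i=1]; v = -7; [i=2]; v = -11; [i=3]; v = -15; [i=4]; v = -19; [i=5]; v = -23; s = -15; return 575. calc_v2: s = 0; r = -25; [i=1]; s = 5; [i=2]; s = 10; [i=3]; s = 15; v = 1; [i=0]; v = -3; [i=1]; v = -7; [i=2]; v = -11; [i=3]; v = -15; [i=4]; v = -19; [i=5]; v = -23; s = 25; return 575. Both give 575.
verdict: equivalent


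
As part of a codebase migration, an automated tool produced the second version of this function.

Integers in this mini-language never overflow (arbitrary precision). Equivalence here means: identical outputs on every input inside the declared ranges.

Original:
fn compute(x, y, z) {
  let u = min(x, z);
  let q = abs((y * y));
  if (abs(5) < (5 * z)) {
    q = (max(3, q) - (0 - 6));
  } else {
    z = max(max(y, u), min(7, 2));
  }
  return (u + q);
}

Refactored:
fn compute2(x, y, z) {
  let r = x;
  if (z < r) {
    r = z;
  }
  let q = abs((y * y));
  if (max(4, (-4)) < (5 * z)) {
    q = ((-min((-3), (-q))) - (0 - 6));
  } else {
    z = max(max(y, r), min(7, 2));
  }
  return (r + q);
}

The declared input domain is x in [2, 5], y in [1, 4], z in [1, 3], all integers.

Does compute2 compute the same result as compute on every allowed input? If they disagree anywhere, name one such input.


Consider the input x=2, y=1, z=1.
compute: u := 1 | q := 1 | (abs(5) < (5 * z)): false | z := 2 | result 2
compute2: r := 2 | (z < r): true | r := 1 | q := 1 | (max(4, (-4)) < (5 * z)): true | q := 9 | result 10
2 != 10, so the rewrite changes behavior.
verdict: not equivalent; witness: x=2, y=1, z=1


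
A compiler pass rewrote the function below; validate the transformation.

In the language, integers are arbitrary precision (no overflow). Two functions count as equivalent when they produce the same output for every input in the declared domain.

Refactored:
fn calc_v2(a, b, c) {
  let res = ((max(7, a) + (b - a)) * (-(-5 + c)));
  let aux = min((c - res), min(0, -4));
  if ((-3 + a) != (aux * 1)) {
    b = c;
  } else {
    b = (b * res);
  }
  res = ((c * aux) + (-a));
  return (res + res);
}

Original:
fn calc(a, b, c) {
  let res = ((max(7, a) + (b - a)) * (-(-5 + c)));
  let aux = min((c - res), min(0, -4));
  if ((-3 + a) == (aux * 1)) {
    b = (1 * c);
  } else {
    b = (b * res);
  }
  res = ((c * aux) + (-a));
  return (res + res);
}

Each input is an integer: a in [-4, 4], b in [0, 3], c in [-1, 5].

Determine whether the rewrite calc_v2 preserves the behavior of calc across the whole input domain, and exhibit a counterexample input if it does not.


Although `((-3 + a) == (aux * 1))` became `((-3 + a) != (aux * 1))`, no input in the stated domain can expose it.
Spot check at a=1, b=0, c=-1 — calc: res := 36 | aux := -37 | ((-3 + a) == (aux * 1)): false | b := 0 | res := 36 | result 72. calc_v2: res := 36 | aux := -37 | ((-3 + a) != (aux * 1)): true | b := -1 | res := 36 | result 72. Both give 72.
Sweeping the whole domain (252 inputs) finds no disagreement.
verdict: equivalent


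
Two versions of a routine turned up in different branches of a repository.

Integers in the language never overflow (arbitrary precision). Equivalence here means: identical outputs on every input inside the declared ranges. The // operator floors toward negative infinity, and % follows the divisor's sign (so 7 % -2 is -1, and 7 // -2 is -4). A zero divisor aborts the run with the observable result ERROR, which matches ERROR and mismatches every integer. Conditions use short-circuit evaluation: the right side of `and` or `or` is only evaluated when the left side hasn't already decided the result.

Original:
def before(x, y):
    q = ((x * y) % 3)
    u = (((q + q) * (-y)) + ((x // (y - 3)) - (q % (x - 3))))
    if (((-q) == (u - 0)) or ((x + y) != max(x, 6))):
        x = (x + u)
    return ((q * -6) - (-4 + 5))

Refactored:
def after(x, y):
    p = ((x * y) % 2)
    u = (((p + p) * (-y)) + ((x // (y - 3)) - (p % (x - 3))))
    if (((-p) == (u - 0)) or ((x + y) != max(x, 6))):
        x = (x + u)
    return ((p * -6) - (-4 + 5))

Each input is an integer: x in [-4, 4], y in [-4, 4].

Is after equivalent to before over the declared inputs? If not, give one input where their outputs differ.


Take x=-4, y=-4.
before: q = 1; u = 14; (((-q) == (u - 0)) or ((x + y) != max(x, 6))) -> true; x = 10; return -7
after: p = 0; u = 0; (((-p) == (u - 0)) or ((x + y) != max(x, 6))) -> true; x = -4; return -1
-7 against -1: the behavior changed.
verdict: not equivalent; witness: x=-4, y=-4


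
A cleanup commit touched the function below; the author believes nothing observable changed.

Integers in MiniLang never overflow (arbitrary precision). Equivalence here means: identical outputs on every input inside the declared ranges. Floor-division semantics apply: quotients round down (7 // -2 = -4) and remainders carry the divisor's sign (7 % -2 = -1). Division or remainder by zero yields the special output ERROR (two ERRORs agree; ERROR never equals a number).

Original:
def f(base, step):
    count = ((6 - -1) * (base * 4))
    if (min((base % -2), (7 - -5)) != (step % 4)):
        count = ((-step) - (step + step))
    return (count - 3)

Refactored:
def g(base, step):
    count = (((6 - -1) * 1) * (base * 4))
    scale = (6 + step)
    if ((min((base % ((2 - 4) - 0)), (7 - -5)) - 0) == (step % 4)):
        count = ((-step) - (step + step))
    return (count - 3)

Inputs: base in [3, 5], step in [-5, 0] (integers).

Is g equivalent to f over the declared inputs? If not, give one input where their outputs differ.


Not equivalent: base=3, step=-5 separates them (12 vs 81).
f: count = 84; (min((base % -2), (7 - -5)) != (step % 4)) -> true; count = 15; return 12
g: count = 84; scale = 1; ((min((base % ((2 - 4) - 0)), (7 - -5)) - 0) == (step % 4)) -> false; return 81
verdict: not equivalent; witness: base=3, step=-5


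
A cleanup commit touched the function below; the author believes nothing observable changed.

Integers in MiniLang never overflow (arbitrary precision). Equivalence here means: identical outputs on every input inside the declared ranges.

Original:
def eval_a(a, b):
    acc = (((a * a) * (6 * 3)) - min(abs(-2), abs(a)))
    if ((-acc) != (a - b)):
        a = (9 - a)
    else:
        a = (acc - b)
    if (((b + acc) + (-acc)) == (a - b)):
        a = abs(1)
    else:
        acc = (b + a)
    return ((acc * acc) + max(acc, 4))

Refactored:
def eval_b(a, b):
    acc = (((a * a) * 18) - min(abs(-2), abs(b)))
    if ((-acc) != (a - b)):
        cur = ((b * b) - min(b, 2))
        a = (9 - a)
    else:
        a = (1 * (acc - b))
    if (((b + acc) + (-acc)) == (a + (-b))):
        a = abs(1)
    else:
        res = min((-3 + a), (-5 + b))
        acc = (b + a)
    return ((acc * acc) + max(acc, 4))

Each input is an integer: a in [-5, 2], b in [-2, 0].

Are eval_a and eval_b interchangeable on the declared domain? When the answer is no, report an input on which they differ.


Run the pair on a=0, b=-2.
eval_a: acc=0, then ((-acc) != (a - b)) is true, then a=9, then (((b + acc) + (-acc)) == (a - b)) is false, then acc=7, then returns 56
eval_b: acc=-2, then ((-acc) != (a - b)) is false, then a=0, then (((b + acc) + (-acc)) == (a + (-b))) is false, then res=-7, then acc=-2, then returns 8
56 vs 8 — the two versions disagree here.
verdict: not equivalent; witness: a=0, b=-2


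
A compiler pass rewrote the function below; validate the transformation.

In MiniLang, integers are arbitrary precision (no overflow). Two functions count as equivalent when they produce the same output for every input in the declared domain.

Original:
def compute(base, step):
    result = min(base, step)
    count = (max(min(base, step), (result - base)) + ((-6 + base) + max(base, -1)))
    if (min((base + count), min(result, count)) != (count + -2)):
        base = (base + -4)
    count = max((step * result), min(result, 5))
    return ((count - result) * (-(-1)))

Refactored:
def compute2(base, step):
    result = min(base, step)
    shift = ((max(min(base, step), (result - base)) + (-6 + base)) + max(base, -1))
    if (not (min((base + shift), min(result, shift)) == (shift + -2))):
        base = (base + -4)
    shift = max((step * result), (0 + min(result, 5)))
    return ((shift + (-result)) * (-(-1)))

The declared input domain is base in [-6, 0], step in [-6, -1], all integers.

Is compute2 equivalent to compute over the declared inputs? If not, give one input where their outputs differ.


Reading the diff, among the changes: local variable names differ, plus boolean connective usage differs, plus arithmetic usage differs, plus comparison usage differs, plus constant usage differs.
One worked example (base=-3, step=-2) — compute: result becomes -3; next count becomes -10; next (min((base + count), min(result, count)) != (count + -2)) evaluates to true; next base becomes -7; next count becomes 6; next final value 9; compute2: result becomes -3; next shift becomes -10; next (not (min((base + shift), min(result, shift)) == (shift + -2))) evaluates to true; next base becomes -7; next shift becomes 6; next final value 9; agreement on 9.
Across all 42 domain points the two functions coincide.
verdict: equivalent


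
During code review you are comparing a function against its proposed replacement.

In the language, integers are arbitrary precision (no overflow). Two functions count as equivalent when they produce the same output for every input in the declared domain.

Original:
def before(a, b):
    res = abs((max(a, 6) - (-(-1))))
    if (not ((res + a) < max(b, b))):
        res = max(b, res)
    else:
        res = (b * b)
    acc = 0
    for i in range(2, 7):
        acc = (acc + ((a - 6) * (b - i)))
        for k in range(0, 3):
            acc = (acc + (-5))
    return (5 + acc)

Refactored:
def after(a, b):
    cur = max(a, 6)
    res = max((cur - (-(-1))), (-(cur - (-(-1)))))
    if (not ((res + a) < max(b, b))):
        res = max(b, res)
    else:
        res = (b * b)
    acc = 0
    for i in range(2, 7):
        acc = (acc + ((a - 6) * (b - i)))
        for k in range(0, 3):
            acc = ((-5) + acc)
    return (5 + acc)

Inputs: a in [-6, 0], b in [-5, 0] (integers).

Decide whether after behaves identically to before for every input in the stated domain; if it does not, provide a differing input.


Side by side, the visible changes include: statement counts differ; also local variable names differ; also constant usage differs; also min/max/abs usage differs; also arithmetic usage differs.
One worked example (a=-3, b=-3) — before: res=5, then (not ((res + a) < max(b, b))) is true, then res=5, then acc=0, then (i=2), then acc=45, then (k=0), then acc=40, then (k=1), then acc=35, then (k=2), then acc=30, then (i=3), then acc=84, then (k=0), then acc=79, then (k=1), then acc=74, then (k=2), then acc=69, then (i=4), then acc=132, then (k=0), then acc=127, then (k=1), then acc=122, then (k=2), then acc=117, then (i=5), then acc=189, then (k=0), then acc=184, then (k=1), then acc=179, then (k=2), then acc=174, then (i=6), then acc=255, then (k=0), then acc=250, then (k=1), then acc=245, then (k=2), then acc=240, then returns 245; after: cur=6, then res=5, then (not ((res + a) < max(b, b))) is true, then res=5, then acc=0, then (i=2), then acc=45, then (k=0), then acc=40, then (k=1), then acc=35, then (k=2), then acc=30, then (i=3), then acc=84, then (k=0), then acc=79, then (k=1), then acc=74, then (k=2), then acc=69, then (i=4), then acc=132, then (k=0), then acc=127, then (k=1), then acc=122, then (k=2), then acc=117, then (i=5), then acc=189, then (k=0), then acc=184, then (k=1), then acc=179, then (k=2), then acc=174, then (i=6), then acc=255, then (k=0), then acc=250, then (k=1), then acc=245, then (k=2), then acc=240, then returns 245; agreement on 245.
Sweeping the whole domain (42 inputs) finds no disagreement.
verdict: equivalent


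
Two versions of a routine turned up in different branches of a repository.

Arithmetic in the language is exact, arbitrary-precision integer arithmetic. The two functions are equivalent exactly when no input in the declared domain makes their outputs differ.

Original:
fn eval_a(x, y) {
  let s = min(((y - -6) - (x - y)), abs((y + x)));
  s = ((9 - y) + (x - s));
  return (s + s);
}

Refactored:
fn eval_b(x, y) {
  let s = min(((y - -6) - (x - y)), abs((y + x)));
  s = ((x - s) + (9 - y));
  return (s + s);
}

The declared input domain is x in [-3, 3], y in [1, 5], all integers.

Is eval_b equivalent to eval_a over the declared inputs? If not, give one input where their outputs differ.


Side by side, the visible changes include: same computation, different form.
One worked example (x=-3, y=4) — eval_a: s=1, then s=1, then returns 2; eval_b: s=1, then s=1, then returns 2; agreement on 2.
An exhaustive pass over the 35 declared inputs shows identical outputs.
verdict: equivalent


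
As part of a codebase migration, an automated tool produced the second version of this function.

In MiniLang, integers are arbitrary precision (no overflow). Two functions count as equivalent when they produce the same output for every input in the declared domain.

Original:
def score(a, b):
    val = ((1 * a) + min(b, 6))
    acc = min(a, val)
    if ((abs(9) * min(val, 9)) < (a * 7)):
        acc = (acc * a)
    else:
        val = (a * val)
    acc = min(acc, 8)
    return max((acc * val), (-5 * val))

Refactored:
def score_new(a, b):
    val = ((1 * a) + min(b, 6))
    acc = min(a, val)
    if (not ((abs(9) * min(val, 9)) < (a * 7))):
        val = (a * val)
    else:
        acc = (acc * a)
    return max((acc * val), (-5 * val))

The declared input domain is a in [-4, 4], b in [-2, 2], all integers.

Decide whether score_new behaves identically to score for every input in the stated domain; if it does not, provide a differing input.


There is a counterexample at a=4, b=-1: 24 on one side, 36 on the other.
score: val becomes 3; next acc becomes 3; next ((abs(9) * min(val, 9)) < (a * 7)) evaluates to true; next acc becomes 12; next acc becomes 8; next final value 24
score_new: val becomes 3; next acc becomes 3; next (not ((abs(9) * min(val, 9)) < (a * 7))) evaluates to false; next acc becomes 12; next final value 36
verdict: not equivalent; witness: a=4, b=-1


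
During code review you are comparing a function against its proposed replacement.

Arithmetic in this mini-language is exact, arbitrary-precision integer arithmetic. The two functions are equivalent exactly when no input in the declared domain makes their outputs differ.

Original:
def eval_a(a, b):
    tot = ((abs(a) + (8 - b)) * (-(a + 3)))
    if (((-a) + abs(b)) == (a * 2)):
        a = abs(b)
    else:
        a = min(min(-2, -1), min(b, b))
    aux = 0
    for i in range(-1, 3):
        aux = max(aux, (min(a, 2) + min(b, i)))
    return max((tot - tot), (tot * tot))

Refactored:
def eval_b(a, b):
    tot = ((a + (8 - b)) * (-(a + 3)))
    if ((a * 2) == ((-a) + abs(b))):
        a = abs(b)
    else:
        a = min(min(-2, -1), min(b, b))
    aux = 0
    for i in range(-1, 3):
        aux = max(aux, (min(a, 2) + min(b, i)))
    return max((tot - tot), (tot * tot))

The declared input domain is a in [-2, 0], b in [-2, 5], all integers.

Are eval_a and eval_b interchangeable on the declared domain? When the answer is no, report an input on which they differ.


Consider the input a=-2, b=-2.
eval_a: tot = -12; (((-a) + abs(b)) == (a * 2)) -> false; a = -2; aux = 0; [i=-1]; aux = 0; [i=0]; aux = 0; [i=1]; aux = 0; [i=2]; aux = 0; return 144
eval_b: tot = -8; ((a * 2) == ((-a) + abs(b))) -> false; a = -2; aux = 0; [i=-1]; aux = 0; [i=0]; aux = 0; [i=1]; aux = 0; [i=2]; aux = 0; return 64
144 vs 64 — the two versions disagree here.
verdict: not equivalent; witness: a=-2, b=-2


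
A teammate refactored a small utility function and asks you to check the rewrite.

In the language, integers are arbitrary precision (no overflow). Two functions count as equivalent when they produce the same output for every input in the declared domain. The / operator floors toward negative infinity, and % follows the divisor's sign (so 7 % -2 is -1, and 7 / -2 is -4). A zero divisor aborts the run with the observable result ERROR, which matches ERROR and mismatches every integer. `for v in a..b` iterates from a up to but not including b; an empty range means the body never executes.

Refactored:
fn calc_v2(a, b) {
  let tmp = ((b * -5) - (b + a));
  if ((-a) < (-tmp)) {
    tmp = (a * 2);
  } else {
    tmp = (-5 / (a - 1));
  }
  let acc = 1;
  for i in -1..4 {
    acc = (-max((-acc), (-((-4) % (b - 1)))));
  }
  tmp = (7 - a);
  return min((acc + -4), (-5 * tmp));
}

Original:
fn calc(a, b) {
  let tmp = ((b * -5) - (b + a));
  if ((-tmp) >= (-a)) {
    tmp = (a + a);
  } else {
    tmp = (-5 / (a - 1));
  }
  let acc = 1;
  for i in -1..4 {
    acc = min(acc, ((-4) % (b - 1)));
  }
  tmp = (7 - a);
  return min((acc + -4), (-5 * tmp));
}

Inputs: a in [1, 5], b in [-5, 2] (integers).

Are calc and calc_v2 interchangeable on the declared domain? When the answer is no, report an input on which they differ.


There is a behavioral-looking edit here, yet the outcome never shifts on this domain.
One worked example (a=3, b=0) — calc: tmp=-3, then ((-tmp) >= (-a)) is true, then tmp=6, then acc=1, then (i=-1), then acc=0, then (i=0), then acc=0, then (i=1), then acc=0, then (i=2), then acc=0, then (i=3), then acc=0, then tmp=4, then returns -20; calc_v2: tmp=-3, then ((-a) < (-tmp)) is true, then tmp=6, then acc=1, then (i=-1), then acc=0, then (i=0), then acc=0, then (i=1), then acc=0, then (i=2), then acc=0, then (i=3), then acc=0, then tmp=4, then returns -20; agreement on -20.
Sweeping the whole domain (40 inputs) finds no disagreement.
verdict: equivalent


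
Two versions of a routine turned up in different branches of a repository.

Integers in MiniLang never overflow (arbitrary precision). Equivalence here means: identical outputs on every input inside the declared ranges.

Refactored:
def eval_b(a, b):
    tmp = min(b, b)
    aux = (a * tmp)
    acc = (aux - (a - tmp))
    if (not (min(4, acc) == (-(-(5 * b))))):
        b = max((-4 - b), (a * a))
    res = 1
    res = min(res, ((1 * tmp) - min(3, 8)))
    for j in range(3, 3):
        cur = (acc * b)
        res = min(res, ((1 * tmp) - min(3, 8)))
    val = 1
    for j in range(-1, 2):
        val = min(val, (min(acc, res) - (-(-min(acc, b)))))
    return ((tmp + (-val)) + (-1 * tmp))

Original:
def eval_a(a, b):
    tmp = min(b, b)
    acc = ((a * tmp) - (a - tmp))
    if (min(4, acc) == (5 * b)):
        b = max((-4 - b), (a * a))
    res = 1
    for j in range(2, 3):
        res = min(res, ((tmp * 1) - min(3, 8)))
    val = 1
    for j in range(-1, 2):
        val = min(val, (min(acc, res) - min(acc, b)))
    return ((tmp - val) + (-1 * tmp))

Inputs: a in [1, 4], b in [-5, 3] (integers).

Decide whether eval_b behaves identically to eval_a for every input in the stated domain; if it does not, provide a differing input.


Evaluate both at a=1, b=2.
eval_a: tmp=2, then acc=3, then (min(4, acc) == (5 * b)) is false, then res=1, then (j=2), then res=-1, then val=1, then (j=-1), then val=-3, then (j=0), then val=-3, then (j=1), then val=-3, then returns 3
eval_b: tmp=2, then aux=2, then acc=3, then (not (min(4, acc) == (-(-(5 * b))))) is true, then b=1, then res=1, then res=-1, then the loop over j runs zero times, then val=1, then (j=-1), then val=-2, then (j=0), then val=-2, then (j=1), then val=-2, then returns 2
3 != 2, so the rewrite changes behavior.
verdict: not equivalent; witness: a=1, b=2


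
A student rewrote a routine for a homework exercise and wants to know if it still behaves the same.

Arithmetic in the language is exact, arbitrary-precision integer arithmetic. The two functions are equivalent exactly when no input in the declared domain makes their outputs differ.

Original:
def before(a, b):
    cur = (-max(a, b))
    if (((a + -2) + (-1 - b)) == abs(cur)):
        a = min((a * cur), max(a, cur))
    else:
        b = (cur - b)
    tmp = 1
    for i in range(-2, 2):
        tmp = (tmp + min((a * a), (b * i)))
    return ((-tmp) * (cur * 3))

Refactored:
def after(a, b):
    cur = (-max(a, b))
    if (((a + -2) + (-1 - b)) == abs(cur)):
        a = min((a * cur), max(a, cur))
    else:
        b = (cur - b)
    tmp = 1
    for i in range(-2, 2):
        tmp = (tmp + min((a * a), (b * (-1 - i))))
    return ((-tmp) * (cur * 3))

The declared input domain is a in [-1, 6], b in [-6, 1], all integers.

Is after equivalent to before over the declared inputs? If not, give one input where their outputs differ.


Differences: arithmetic usage differs; constant usage differs — yet all 64 inputs agree.
verdict: equivalent


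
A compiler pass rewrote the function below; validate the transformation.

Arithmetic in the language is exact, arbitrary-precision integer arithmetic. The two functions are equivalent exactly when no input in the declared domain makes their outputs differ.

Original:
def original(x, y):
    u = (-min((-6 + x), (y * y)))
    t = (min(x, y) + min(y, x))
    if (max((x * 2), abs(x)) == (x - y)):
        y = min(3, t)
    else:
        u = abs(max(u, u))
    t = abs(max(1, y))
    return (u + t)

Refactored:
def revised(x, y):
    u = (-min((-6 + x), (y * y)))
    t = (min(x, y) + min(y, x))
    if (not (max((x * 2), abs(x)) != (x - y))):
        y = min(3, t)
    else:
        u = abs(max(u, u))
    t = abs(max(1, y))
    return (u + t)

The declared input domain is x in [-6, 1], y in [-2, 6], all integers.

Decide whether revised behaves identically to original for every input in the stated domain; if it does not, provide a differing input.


The two are interchangeable: boolean connective usage differs; also comparison usage differs, and every declared input agrees.
Tracing x=1, y=2: original: u = 5; t = 2; (max((x * 2), abs(x)) == (x - y)) -> false; u = 5; t = 2; return 7 | revised: u = 5; t = 2; (not (max((x * 2), abs(x)) != (x - y))) -> false; u = 5; t = 2; return 7 — matching result 7.
Across all 72 domain points the two functions coincide.
verdict: equivalent


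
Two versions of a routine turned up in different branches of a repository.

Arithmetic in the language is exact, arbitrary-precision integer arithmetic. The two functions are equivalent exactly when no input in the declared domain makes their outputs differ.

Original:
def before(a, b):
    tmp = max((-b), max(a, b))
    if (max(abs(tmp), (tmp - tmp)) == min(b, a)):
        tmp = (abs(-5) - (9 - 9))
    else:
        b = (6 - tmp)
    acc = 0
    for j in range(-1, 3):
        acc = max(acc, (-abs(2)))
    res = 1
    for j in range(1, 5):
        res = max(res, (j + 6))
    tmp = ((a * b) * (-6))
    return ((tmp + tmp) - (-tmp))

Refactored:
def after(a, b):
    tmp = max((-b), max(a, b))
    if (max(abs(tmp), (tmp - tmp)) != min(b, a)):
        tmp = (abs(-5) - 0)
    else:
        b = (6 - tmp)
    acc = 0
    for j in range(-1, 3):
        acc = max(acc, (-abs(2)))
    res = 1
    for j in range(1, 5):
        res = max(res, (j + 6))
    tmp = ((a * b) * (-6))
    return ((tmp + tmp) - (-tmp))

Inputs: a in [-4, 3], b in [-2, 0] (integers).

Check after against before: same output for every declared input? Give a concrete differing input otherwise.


These are not equivalent — on a=-4, b=-2 the outputs split (288 vs -144).
before: tmp becomes 2; next (max(abs(tmp), (tmp - tmp)) == min(b, a)) evaluates to false; next b becomes 4; next acc becomes 0; next at j=-1:; next acc becomes 0; next at j=0:; next acc becomes 0; next at j=1:; next acc becomes 0; next at j=2:; next acc becomes 0; next res becomes 1; next at j=1:; next res becomes 7; next at j=2:; next res becomes 8; next at j=3:; next res becomes 9; next at j=4:; next res becomes 10; next tmp becomes 96; next final value 288
after: tmp becomes 2; next (max(abs(tmp), (tmp - tmp)) != min(b, a)) evaluates to true; next tmp becomes 5; next acc becomes 0; next at j=-1:; next acc becomes 0; next at j=0:; next acc becomes 0; next at j=1:; next acc becomes 0; next at j=2:; next acc becomes 0; next res becomes 1; next at j=1:; next res becomes 7; next at j=2:; next res becomes 8; next at j=3:; next res becomes 9; next at j=4:; next res becomes 10; next tmp becomes -48; next final value -144
verdict: not equivalent; witness: a=-4, b=-2


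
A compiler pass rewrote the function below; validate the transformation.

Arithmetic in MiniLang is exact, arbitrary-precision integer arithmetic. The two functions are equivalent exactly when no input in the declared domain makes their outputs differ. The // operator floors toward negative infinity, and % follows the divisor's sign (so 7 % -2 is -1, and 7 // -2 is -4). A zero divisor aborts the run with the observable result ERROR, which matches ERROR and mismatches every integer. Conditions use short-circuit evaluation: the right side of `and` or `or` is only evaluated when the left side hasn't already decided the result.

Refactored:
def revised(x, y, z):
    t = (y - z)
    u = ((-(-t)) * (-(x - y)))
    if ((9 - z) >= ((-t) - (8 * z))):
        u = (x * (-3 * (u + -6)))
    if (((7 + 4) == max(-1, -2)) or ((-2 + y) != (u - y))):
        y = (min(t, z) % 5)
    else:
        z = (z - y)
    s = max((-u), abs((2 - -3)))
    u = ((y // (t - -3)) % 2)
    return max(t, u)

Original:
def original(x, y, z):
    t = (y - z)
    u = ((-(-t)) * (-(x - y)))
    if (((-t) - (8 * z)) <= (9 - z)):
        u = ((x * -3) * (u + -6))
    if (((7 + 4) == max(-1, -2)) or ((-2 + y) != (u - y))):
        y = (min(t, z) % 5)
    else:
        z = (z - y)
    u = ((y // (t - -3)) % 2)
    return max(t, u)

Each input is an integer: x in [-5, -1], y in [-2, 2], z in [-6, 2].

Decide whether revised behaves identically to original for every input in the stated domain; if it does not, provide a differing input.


Behavior is preserved: although constant usage differs; also comparison usage differs; also min/max/abs usage differs; also statement counts differ; also local variable names differ; also arithmetic usage differs, the outputs never diverge.
As a probe, take x=-4, y=2, z=2: original runs t=0, then u=0, then (((-t) - (8 * z)) <= (9 - z)) is true, then u=-72, then (((7 + 4) == max(-1, -2)) or ((-2 + y) != (u - y))) is true, then y=0, then u=0, then returns 0; revised runs t=0, then u=0, then ((9 - z) >= ((-t) - (8 * z))) is true, then u=-72, then (((7 + 4) == max(-1, -2)) or ((-2 + y) != (u - y))) is true, then y=0, then s=72, then u=0, then returns 0; both end at 0.
Checked all 225 inputs in the declared domain: the outputs agree on every one.
verdict: equivalent


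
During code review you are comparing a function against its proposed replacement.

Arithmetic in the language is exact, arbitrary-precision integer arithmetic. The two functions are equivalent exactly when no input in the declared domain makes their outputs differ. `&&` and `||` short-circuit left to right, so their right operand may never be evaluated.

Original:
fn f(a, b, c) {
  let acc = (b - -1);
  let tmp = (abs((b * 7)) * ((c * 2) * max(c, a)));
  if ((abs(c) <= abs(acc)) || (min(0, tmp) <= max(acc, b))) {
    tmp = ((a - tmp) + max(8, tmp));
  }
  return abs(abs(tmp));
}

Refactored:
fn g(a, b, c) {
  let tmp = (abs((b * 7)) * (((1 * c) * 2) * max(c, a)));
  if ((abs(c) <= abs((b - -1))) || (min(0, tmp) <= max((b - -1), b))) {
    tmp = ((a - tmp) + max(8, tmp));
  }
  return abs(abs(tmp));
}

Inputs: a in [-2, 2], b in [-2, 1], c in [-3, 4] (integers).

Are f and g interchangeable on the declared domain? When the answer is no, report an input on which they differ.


Side by side, the visible changes include: statement counts differ, and local variable names differ, and arithmetic usage differs, and constant usage differs.
Spot check at a=-2, b=-2, c=4 — f: acc = -1; tmp = 448; ((abs(c) <= abs(acc)) || (min(0, tmp) <= max(acc, b))) -> false; return 448. g: tmp = 448; ((abs(c) <= abs((b - -1))) || (min(0, tmp) <= max((b - -1), b))) -> false; return 448. Both give 448.
Sweeping the whole domain (160 inputs) finds no disagreement.
verdict: equivalent


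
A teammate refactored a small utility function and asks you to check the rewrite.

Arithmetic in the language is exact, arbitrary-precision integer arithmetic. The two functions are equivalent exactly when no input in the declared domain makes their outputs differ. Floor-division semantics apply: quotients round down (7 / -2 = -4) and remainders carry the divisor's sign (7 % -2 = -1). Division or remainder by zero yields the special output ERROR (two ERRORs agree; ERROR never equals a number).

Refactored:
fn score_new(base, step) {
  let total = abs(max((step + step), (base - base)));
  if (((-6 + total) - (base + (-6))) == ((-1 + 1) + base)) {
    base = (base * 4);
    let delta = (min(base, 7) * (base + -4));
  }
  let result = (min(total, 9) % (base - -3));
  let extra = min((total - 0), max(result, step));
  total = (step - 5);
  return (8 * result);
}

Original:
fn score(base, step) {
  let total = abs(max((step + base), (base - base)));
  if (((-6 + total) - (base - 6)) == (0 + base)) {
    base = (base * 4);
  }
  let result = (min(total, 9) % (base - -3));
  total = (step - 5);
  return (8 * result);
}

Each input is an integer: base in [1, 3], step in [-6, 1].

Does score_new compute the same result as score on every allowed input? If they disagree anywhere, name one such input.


The rewrite breaks on base=1, step=0, where the results are 8 and 0.
score: total becomes 1; next (((-6 + total) - (base - 6)) == (0 + base)) evaluates to false; next result becomes 1; next total becomes -5; next final value 8
score_new: total becomes 0; next (((-6 + total) - (base + (-6))) == ((-1 + 1) + base)) evaluates to false; next result becomes 0; next extra becomes 0; next total becomes -5; next final value 0
verdict: not equivalent; witness: base=1, step=0


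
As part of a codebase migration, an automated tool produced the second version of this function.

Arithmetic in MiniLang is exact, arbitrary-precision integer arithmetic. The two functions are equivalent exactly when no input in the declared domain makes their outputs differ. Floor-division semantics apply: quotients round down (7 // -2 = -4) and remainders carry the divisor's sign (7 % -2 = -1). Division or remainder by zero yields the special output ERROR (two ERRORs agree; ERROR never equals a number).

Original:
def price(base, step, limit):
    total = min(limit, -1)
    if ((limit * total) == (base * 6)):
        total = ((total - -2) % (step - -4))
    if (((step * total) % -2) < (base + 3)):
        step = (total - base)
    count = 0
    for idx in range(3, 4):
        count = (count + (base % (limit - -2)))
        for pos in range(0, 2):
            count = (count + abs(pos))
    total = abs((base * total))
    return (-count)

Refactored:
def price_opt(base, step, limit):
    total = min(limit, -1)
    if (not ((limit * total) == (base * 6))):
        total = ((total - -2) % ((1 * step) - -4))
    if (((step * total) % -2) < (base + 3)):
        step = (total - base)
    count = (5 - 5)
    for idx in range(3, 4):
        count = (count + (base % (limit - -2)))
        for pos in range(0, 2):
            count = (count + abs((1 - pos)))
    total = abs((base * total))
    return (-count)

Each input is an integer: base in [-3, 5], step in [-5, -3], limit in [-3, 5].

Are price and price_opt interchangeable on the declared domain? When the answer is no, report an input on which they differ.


These are not equivalent — on base=-3, step=-4, limit=-3 the outputs split (-1 vs ERROR).
price: total becomes -3; next ((limit * total) == (base * 6)) evaluates to false; next (((step * total) % -2) < (base + 3)) evaluates to false; next count becomes 0; next at idx=3:; next count becomes 0; next at pos=0:; next count becomes 0; next at pos=1:; next count becomes 1; next total becomes 9; next final value -1
price_opt: total becomes -3; next (not ((limit * total) == (base * 6))) evaluates to true; next hits division by zero so the output is ERROR
verdict: not equivalent; witness: base=-3, step=-4, limit=-3
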